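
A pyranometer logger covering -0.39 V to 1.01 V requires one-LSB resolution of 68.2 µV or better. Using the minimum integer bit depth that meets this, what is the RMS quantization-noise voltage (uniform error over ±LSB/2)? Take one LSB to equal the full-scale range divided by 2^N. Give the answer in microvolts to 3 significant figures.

12.3 µV

Range = 1.01 − (-0.39) = 1.4 V.
Required number of levels: 1.4/68.2 µV = 20528; smallest N with 2^N ≥ that is 15.
Step size = 1.4/32768 V = 42.725 µV.
σ_q = LSB/√12 = 42.725 µV/3.4641 = 12.3 µV.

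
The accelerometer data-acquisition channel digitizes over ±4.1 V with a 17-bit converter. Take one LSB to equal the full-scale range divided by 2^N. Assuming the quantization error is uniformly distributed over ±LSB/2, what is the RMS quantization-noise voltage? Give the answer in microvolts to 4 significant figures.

The full-scale span is 4.1 − (-4.1) = 8.2 V.
One LSB is 8.2 V / 131072 = 62.5610 µV.
RMS of a uniform error over width LSB is LSB/√12 = 18.06 µV.

18.06 µV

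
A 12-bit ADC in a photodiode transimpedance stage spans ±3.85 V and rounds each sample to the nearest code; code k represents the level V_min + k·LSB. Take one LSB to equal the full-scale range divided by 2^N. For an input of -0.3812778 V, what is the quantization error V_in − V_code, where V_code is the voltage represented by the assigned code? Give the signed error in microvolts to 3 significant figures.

+338 µV

Full-scale range = 3.85 V − (-3.85 V) = 7.7 V. LSB = 7.7 V / 2^12 ≈ 1.880 mV.
(V_in − V_min)/LSB = (-0.3812778 − (-3.85)) × 4096/7.7 = 1845.1800 → nearest code k = 1845.
V_code = -3.85 + (1845/4096) × 7.7 = -0.3816162109 V.
Error = V_in − V_code = -0.3812778 − (-0.3816162109) = +338 µV.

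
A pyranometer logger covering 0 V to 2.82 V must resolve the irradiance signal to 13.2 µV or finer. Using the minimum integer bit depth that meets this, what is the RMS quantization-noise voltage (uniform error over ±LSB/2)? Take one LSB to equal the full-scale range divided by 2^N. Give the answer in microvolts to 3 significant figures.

3.11 µV

V_FS = 2.82 V.
Required number of levels: 2.82/13.2 µV = 213640; smallest N with 2^N ≥ that is 18.
LSB = 2.82 V / 2^18 = 10.757 µV.
σ_q = LSB/√12 = 10.757 µV/3.4641 = 3.11 µV.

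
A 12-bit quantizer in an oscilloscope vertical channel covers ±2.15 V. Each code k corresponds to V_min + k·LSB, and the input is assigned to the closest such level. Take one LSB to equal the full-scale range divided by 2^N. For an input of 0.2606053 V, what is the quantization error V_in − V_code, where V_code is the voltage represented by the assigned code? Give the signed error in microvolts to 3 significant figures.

+254 µV

Span: 2.15 V − (-2.15 V) = 4.3 V. LSB = 4.3 V / 2^12 ≈ 1.050 mV.
Position in LSBs: (0.2606053 − (-2.15)) × 4096/4.3 = 2296.2417; rounding gives k = 2296.
V_code = -2.15 + (2296/4096) × 4.3 = 0.2603515625 V.
Error = V_in − V_code = 0.2606053 − (0.2603515625) = +254 µV.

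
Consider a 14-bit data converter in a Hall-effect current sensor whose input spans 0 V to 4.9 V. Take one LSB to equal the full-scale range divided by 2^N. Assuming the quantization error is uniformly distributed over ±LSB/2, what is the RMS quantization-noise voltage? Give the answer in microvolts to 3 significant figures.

86.3 µV

Full-scale range = 4.9 V.
LSB = 4.9 V ÷ 2^14 = 4.9/16384 V = 299.07 µV.
RMS of a uniform error over width LSB is LSB/√12 = 86.3 µV.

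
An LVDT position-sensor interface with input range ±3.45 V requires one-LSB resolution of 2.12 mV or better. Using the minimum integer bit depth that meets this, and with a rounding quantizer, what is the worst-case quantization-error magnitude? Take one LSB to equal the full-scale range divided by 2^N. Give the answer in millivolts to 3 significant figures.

0.842 mV

Span: 3.45 V − (-3.45 V) = 6.9 V.
6.9 V / 2.12 mV = 3255. Since 2^11 = 2048 and 2^12 = 4096, N = 12.
LSB = 6.9 V / 2^12 = 1.6846 mV.
|e|_max = LSB/2 = 0.842 mV.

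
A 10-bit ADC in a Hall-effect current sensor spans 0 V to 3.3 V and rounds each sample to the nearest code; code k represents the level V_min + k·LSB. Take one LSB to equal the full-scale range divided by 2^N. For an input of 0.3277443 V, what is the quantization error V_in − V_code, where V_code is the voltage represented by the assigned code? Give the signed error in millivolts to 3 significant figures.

Range is 3.3 V. LSB = 3.3 V / 2^10 ≈ 3.223 mV.
(0.3277443 − (0)) / LSB = 0.3277443 × 1024/3.3 = 101.7000. Nearest integer: k = 102.
V_code = V_min + k × range/2^10 = 0 + 102 × 3.3/1024 = 0.3287109375 V.
e = 0.3277443 − (0.3287109375) = −0.967 mV.

−0.967 mV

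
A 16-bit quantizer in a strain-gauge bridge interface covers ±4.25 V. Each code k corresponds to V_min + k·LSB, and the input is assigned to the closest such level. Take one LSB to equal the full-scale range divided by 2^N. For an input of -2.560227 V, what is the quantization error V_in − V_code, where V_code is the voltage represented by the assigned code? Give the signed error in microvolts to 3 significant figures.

+45.2 µV

Full-scale range = 4.25 V − (-4.25 V) = 8.5 V. LSB = 8.5 V / 2^16 ≈ 129.7 µV.
Position in LSBs: (-2.560227 − (-4.25)) × 65536/8.5 = 13028.3486; rounding gives k = 13028.
V_code = -4.25 + (13028/65536) × 8.5 = -2.5602722168 V.
V_in − V_code = -2.560227 − (-2.5602722168) = +45.2 µV.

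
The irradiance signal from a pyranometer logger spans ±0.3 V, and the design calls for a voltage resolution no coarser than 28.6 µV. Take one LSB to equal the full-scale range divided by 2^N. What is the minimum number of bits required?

Full-scale range = 0.3 V − (-0.3 V) = 0.6 V.
Required number of levels: 0.6/28.6 µV = 20979; smallest N with 2^N ≥ that is 15.

15 bits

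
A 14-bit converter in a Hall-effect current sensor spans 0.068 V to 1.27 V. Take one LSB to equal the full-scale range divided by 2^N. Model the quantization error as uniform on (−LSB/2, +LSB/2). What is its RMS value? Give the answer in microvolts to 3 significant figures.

21.2 µV

Range = 1.27 − (0.068) = 1.202 V.
LSB = 1.202 V / 2^14 = 73.364 µV.
RMS of a uniform error over width LSB is LSB/√12 = 21.2 µV.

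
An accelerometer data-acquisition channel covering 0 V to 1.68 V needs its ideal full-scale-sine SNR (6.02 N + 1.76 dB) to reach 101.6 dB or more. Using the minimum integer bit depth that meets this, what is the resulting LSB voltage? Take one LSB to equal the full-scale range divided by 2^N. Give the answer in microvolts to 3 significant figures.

Full-scale range = 1.68 V.
Required N = ⌈(101.6 − 1.76)/6.02⌉ = ⌈16.585⌉ = 17.
LSB = 1.68 V ÷ 2^17 = 1.68/131072 V = 12.8 µV.

12.8 µV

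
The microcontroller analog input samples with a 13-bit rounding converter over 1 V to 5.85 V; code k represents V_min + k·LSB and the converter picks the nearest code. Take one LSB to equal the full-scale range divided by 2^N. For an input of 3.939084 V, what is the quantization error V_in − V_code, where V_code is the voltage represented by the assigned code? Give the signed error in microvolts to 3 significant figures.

Span: 5.85 V − (1 V) = 4.85 V. LSB = 4.85 V / 2^13 ≈ 0.5920 mV.
(3.939084 − (1)) / LSB = 2.939084 × 8192/4.85 = 4964.3250. Nearest integer: k = 4964.
Reconstructed level: 1 + 4964 × 4.85/8192 V = 3.938891602 V.
V_in − V_code = 3.939084 − (3.938891602) = +192 µV.

+192 µV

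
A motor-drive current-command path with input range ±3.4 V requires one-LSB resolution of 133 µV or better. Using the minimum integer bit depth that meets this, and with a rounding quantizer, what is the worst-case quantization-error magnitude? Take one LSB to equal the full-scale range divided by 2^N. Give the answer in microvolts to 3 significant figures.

The full-scale span is 3.4 − (-3.4) = 6.8 V.
Levels needed ≥ 6.8/133 µV = 51130. 2^16 = 65536 suffices, so N_min = 16.
One LSB is 6.8 V / 65536 = 103.76 µV.
|e|_max = LSB/2 = 51.9 µV.

51.9 µV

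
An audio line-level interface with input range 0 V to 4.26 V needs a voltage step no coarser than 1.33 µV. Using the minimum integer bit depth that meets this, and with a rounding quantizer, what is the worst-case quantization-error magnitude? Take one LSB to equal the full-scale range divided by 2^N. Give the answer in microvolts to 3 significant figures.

Full-scale range = 4.26 V.
Levels needed ≥ 4.26/1.33 µV = 3.203e6. 2^22 = 4194304 suffices, so N_min = 22.
LSB = 4.26 V ÷ 2^22 = 4.26/4194304 V = 1.0157 µV.
Max error for round-to-nearest is LSB/2 = 0.508 µV.

0.508 µV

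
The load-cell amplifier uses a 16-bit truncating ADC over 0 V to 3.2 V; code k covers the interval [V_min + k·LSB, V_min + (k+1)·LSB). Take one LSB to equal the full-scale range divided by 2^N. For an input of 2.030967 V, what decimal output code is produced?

Full-scale range = 3.2 V. LSB = 3.2 V / 2^16 ≈ 48.83 µV.
(V_in − V_min) × 2^16/range = (2.030967 − (0)) × 65536/3.2 = 41594.204.
Floor → code = 41594.

41594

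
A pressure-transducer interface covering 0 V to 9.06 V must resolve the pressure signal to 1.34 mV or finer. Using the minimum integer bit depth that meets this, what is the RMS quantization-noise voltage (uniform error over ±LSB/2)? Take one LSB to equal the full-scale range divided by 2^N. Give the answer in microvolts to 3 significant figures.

Span = 9.06 V.
Need 2^N ≥ 9.06 V / 1.34 mV = 6761 → N_min = 13.
LSB = 9.06 V / 2^13 = 1.1060 mV.
RMS noise = LSB/√12 = 319 µV.

319 µV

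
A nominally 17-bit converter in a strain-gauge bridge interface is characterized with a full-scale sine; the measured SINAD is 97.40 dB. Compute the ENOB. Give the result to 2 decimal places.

15.89 bits

(97.40 − 1.76) / 6.02 = 95.64/6.02 = 15.8870 effective bits.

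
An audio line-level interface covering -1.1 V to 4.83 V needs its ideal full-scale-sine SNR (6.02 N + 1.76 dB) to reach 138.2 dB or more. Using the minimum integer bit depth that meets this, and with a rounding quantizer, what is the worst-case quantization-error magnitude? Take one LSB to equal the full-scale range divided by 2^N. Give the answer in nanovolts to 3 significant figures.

353 nV

The full-scale span is 4.83 − (-1.1) = 5.93 V.
Required N = ⌈(138.2 − 1.76)/6.02⌉ = ⌈22.664⌉ = 23.
One LSB is 5.93 V / 8388608 = 0.70691 µV.
Half an LSB is 353 nV.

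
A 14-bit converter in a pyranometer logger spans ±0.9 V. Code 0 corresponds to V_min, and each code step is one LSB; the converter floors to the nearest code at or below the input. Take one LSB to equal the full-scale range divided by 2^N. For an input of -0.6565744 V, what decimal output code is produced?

Range = 0.9 − (-0.9) = 1.8 V. LSB = 1.8 V / 2^14 ≈ 109.9 µV.
V_in − V_min = -0.6565744 − (-0.9) = 0.2434256 V.
Divide by LSB: 0.2434256 × 16384/1.8 = 2215.7139.
Truncating gives code 2215.

2215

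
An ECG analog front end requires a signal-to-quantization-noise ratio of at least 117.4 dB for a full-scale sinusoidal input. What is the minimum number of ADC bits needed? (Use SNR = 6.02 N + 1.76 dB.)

Required N = ⌈(117.4 − 1.76)/6.02⌉ = ⌈19.209⌉ = 20.

20 bits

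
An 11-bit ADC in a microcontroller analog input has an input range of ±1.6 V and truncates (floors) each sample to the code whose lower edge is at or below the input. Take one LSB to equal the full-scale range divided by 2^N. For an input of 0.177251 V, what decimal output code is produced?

The full-scale span is 1.6 − (-1.6) = 3.2 V. LSB = 3.2 V / 2^11 ≈ 1.562 mV.
(V_in − V_min) × 2^11/range = (0.177251 − (-1.6)) × 2048/3.2 = 1137.441.
Floor → code = 1137.

1137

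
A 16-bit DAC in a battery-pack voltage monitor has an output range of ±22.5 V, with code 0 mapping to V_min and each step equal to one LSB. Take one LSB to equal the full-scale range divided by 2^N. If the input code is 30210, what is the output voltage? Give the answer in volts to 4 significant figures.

-1.756 V

Range = 22.5 − (-22.5) = 45 V. LSB = 45 V / 2^16.
V_out = -22.5 + 30210 × (45/65536) V
      = -22.5 + 20.7436 = -1.75644 V.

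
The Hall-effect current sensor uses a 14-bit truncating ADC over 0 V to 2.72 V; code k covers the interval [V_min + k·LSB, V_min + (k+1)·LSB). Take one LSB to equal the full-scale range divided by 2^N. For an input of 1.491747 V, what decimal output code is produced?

Span = 2.72 V. LSB = 2.72 V / 2^14 ≈ 166.0 µV.
(V_in − V_min) × 2^14/range = (1.491747 − (0)) × 16384/2.72 = 8985.582.
Floor → code = 8985.

8985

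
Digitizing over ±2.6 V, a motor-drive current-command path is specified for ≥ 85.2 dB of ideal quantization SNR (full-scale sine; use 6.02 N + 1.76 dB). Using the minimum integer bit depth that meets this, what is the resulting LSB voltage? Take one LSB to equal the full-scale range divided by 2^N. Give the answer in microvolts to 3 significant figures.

Span: 2.6 V − (-2.6 V) = 5.2 V.
Required N = ⌈(85.2 − 1.76)/6.02⌉ = ⌈13.860⌉ = 14.
One LSB is 5.2 V / 16384 = 317 µV.

317 µV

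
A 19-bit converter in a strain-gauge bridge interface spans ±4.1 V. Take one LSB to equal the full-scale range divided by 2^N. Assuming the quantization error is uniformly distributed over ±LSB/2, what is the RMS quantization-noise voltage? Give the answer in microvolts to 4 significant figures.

4.515 µV

The full-scale span is 4.1 − (-4.1) = 8.2 V.
LSB = 8.2 V ÷ 2^19 = 8.2/524288 V = 15.6403 µV.
For a uniform distribution on [−LSB/2, +LSB/2], V_rms = LSB/√12 = 15.6403 µV/3.4641 = 4.515 µV.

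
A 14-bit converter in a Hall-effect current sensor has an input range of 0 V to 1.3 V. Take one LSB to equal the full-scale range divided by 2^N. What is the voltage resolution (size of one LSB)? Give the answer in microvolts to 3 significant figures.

Full-scale range = 1.3 V.
2^14 = 16384 levels.
Step size = 1.3/16384 V = 79.3 µV.

79.3 µV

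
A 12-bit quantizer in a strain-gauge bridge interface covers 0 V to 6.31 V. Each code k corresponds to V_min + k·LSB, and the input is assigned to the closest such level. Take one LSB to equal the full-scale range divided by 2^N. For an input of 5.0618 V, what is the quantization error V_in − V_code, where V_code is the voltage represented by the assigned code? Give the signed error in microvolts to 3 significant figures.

−373 µV

Span = 6.31 V. LSB = 6.31 V / 2^12 ≈ 1.541 mV.
(5.0618 − (0)) / LSB = 5.0618 × 4096/6.31 = 3285.7580. Nearest integer: k = 3286.
V_code = V_min + k × range/2^12 = 0 + 3286 × 6.31/4096 = 5.062172852 V.
V_in − V_code = 5.0618 − (5.062172852) = −373 µV.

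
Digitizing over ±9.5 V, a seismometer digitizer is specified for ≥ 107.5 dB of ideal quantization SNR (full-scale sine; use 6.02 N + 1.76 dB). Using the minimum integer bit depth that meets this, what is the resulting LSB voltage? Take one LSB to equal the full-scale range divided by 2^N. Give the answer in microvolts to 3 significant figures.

72.5 µV

Full-scale range = 9.5 V − (-9.5 V) = 19 V.
6.02 N + 1.76 ≥ 107.5 gives N ≥ 17.565, so the minimum integer is 18.
Step size = 19/262144 V = 72.5 µV.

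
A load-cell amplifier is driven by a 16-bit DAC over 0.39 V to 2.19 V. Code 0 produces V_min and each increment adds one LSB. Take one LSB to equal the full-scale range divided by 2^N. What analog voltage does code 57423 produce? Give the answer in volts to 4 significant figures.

Full-scale range = 2.19 V − (0.39 V) = 1.8 V. LSB = 1.8 V / 2^16.
Output = V_min + (57423/65536) × range = 0.39 + 0.876205 × 1.8 V
      = 0.39 + 1.57717 = 1.96717 V.

1.967 V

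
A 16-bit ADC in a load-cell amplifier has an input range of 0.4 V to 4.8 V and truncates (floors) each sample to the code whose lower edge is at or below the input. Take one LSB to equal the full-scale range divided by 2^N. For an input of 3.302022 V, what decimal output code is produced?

43224

Range = 4.8 − (0.4) = 4.4 V. LSB = 4.4 V / 2^16 ≈ 67.14 µV.
code = ⌊(V_in − V_min)/LSB⌋ = ⌊(V_in − V_min) × 2^16 / range⌋
     = ⌊(3.302022 − (0.4)) × 65536 / 4.4⌋ = ⌊2.902022 × 65536/4.4⌋
     = ⌊43224.299⌋ = 43224.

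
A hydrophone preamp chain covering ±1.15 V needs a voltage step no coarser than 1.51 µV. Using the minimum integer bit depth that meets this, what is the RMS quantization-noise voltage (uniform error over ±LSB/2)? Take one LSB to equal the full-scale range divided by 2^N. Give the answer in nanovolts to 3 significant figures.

317 nV

Full-scale range = 1.15 V − (-1.15 V) = 2.3 V.
Levels needed ≥ 2.3/1.51 µV = 1.523e6. 2^21 = 2097152 suffices, so N_min = 21.
LSB = 2.3 V / 2^21 = 1.0967 µV.
V_rms = LSB/√12 = 317 nV.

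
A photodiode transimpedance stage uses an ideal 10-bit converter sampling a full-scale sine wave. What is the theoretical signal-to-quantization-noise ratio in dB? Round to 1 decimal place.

62.0 dB

For an ideal N-bit converter with full-scale sine input, SNR = 6.02 N + 1.76 dB. SNR = 6.02 × 10 + 1.76 = 60.20 + 1.76 = 61.96 dB.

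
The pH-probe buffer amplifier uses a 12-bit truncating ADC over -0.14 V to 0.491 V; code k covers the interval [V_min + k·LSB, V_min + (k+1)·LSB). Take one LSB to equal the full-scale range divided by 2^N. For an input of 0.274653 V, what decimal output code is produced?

2691

Span: 0.491 V − (-0.14 V) = 0.631 V. LSB = 0.631 V / 2^12 ≈ 154.1 µV.
code = ⌊(V_in − V_min)/LSB⌋ = ⌊(V_in − V_min) × 2^12 / range⌋
     = ⌊(0.274653 − (-0.14)) × 4096 / 0.631⌋ = ⌊0.414653 × 4096/0.631⌋
     = ⌊2691.630⌋ = 2691.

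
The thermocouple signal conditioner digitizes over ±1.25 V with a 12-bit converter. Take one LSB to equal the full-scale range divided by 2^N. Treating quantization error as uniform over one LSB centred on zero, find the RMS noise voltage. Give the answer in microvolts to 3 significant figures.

Span: 1.25 V − (-1.25 V) = 2.5 V.
Step size = 2.5/4096 V = 0.61035 mV.
RMS of a uniform error over width LSB is LSB/√12 = 176 µV.

176 µV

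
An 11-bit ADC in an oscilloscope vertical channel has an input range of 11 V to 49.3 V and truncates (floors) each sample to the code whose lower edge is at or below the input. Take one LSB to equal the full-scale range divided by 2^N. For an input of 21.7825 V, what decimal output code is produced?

576

Full-scale range = 49.3 V − (11 V) = 38.3 V. LSB = 38.3 V / 2^11 ≈ 18.70 mV.
(V_in − V_min) × 2^11/range = (21.7825 − (11)) × 2048/38.3 = 576.568.
Floor → code = 576.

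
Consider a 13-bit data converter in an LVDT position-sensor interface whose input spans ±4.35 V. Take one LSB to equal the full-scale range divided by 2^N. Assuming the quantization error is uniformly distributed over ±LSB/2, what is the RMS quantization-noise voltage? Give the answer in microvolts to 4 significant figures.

Span: 4.35 V − (-4.35 V) = 8.7 V.
Step size = 8.7/8192 V = 1.06201 mV.
For a uniform distribution on [−LSB/2, +LSB/2], V_rms = LSB/√12 = 1.06201 mV/3.4641 = 306.6 µV.

306.6 µV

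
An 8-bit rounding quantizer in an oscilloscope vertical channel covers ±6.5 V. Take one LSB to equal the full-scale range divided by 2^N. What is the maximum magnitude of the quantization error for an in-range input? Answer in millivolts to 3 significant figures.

25.4 mV

Span: 6.5 V − (-6.5 V) = 13 V.
Step size = 13/256 V = 50.781 mV.
|e|_max = LSB/2 = 25.4 mV.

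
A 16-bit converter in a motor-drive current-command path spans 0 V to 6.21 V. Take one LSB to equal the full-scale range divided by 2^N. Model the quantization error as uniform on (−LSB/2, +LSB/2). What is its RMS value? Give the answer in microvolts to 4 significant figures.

Full-scale range = 6.21 V.
Step size = 6.21/65536 V = 94.7571 µV.
RMS of a uniform error over width LSB is LSB/√12 = 27.35 µV.

27.35 µV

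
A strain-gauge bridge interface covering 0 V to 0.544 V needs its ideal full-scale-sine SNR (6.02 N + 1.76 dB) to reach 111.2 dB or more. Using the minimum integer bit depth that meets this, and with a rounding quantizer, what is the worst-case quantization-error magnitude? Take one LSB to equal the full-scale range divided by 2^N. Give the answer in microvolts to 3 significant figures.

Span = 0.544 V.
Solving 6.02 N ≥ 111.2 − 1.76: N ≥ 18.179. Round up → N = 19.
LSB = 0.544 V / 2^19 = 1.0376 µV.
|e|_max = LSB/2 = 0.519 µV.

0.519 µV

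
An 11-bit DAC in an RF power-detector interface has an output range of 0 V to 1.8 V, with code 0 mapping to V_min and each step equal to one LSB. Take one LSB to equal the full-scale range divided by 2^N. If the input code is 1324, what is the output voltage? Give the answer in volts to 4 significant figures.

Range is 1.8 V. LSB = 1.8 V / 2^11.
V_out = V_min + code × LSB = 0 V + 1324 × 1.8 V / 2048
      = 0 + 1.16367 = 1.16367 V.

1.164 V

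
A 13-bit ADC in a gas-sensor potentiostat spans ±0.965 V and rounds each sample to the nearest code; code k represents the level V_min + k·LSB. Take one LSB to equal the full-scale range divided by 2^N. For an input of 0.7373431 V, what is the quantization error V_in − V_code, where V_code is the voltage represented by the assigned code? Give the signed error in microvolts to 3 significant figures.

Span: 0.965 V − (-0.965 V) = 1.93 V. LSB = 1.93 V / 2^13 ≈ 235.6 µV.
Position in LSBs: (0.7373431 − (-0.965)) × 8192/1.93 = 7225.6967; rounding gives k = 7226.
Reconstructed level: -0.965 + 7226 × 1.93/8192 V = 0.7374145508 V.
V_in − V_code = 0.7373431 − (0.7374145508) = −71.5 µV.

−71.5 µV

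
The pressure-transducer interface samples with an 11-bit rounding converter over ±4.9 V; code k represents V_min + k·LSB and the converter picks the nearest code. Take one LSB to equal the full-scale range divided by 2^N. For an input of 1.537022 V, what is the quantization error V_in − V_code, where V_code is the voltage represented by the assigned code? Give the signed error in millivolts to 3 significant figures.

Span: 4.9 V − (-4.9 V) = 9.8 V. LSB = 9.8 V / 2^11 ≈ 4.785 mV.
Position in LSBs: (1.537022 − (-4.9)) × 2048/9.8 = 1345.2062; rounding gives k = 1345.
V_code = -4.9 + (1345/2048) × 9.8 = 1.536035156 V.
e = 1.537022 − (1.536035156) = +0.987 mV.

+0.987 mV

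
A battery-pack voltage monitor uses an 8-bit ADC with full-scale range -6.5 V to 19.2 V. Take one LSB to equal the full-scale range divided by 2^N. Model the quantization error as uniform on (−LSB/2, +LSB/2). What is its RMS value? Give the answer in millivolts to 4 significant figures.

Range = 19.2 − (-6.5) = 25.7 V.
Step size = 25.7/256 V = 100.391 mV.
σ_q = LSB/√12 = 100.391 mV/3.4641 = 28.98 mV.

28.98 mV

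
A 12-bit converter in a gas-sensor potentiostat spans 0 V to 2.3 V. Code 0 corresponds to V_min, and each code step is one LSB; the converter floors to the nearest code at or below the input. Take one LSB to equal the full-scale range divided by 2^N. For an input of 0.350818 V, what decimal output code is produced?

624

Span = 2.3 V. LSB = 2.3 V / 2^12 ≈ 0.5615 mV.
code = ⌊(V_in − V_min)/LSB⌋ = ⌊(V_in − V_min) × 2^12 / range⌋
     = ⌊(0.350818 − (0)) × 4096 / 2.3⌋ = ⌊0.350818 × 4096/2.3⌋
     = ⌊624.761⌋ = 624.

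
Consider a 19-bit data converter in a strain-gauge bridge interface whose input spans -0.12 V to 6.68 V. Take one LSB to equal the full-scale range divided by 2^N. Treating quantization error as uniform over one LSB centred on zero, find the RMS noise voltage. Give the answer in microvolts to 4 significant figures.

Span: 6.68 V − (-0.12 V) = 6.8 V.
Step size = 6.8/524288 V = 12.9700 µV.
For a uniform distribution on [−LSB/2, +LSB/2], V_rms = LSB/√12 = 12.9700 µV/3.4641 = 3.744 µV.

3.744 µV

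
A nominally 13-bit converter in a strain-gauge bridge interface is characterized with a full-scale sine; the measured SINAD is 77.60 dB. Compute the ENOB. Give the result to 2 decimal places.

12.60 bits

ENOB = (SINAD − 1.76) / 6.02 = (77.60 − 1.76) / 6.02 = 75.84 / 6.02 = 12.5980.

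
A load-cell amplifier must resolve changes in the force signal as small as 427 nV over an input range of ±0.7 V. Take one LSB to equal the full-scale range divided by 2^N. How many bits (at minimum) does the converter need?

22 bits

Full-scale range = 0.7 V − (-0.7 V) = 1.4 V.
Need 2^N ≥ 1.4 V / 427 nV = 3.279e6 → N_min = 22.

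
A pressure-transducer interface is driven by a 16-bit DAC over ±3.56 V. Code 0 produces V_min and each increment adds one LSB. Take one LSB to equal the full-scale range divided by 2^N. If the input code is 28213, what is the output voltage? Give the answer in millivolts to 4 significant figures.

-494.9 mV

Span: 3.56 V − (-3.56 V) = 7.12 V. LSB = 7.12 V / 2^16.
Output = V_min + (28213/65536) × range = -3.56 + 0.430496 × 7.12 V
      = -3.56 + 3.06513 = -0.494867 V.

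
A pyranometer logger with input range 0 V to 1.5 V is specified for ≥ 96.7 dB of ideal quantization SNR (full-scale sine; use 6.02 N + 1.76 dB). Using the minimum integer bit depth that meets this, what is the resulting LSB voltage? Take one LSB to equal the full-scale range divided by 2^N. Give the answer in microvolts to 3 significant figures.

Range is 1.5 V.
N ≥ (96.7 − 1.76)/6.02 = 15.771 → N_min = 16.
Step size = 1.5/65536 V = 22.9 µV.

22.9 µV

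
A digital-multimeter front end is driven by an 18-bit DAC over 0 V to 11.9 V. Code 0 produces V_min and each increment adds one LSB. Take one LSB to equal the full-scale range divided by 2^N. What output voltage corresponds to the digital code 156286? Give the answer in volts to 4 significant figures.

Full-scale range = 11.9 V. LSB = 11.9 V / 2^18.
Output = V_min + (156286/262144) × range = 0 + 0.596184 × 11.9 V
      = 0 + 7.09459 = 7.09459 V.

7.095 V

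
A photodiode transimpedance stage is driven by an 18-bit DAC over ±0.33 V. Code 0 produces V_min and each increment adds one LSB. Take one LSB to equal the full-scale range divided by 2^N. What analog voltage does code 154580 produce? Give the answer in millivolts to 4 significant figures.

The full-scale span is 0.33 − (-0.33) = 0.66 V. LSB = 0.66 V / 2^18.
V_out = -0.33 + 154580 × (0.66/262144) V
      = -0.33 V + 0.389186 V = 0.0591861 V.

59.19 mV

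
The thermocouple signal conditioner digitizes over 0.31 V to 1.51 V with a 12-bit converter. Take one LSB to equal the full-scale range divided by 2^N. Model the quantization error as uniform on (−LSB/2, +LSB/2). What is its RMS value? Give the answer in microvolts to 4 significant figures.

Full-scale range = 1.51 V − (0.31 V) = 1.2 V.
LSB = 1.2 V ÷ 2^12 = 1.2/4096 V = 292.969 µV.
RMS of a uniform error over width LSB is LSB/√12 = 84.57 µV.

84.57 µV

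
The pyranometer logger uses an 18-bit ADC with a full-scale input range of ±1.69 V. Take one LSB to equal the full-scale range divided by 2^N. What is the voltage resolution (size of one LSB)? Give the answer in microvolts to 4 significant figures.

Full-scale range = 1.69 V − (-1.69 V) = 3.38 V.
There are 2^18 = 262144 steps.
One LSB is 3.38 V / 262144 = 12.89 µV.

12.89 µV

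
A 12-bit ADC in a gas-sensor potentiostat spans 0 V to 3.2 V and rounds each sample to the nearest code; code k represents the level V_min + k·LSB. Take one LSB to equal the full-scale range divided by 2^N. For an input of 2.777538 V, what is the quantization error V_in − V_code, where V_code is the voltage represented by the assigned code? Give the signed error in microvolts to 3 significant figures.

Span = 3.2 V. LSB = 3.2 V / 2^12 ≈ 0.7813 mV.
(2.777538 − (0)) / LSB = 2.777538 × 4096/3.2 = 3555.2486. Nearest integer: k = 3555.
V_code = 0 + (3555/4096) × 3.2 = 2.777343750 V.
V_in − V_code = 2.777538 − (2.777343750) = +194 µV.

+194 µV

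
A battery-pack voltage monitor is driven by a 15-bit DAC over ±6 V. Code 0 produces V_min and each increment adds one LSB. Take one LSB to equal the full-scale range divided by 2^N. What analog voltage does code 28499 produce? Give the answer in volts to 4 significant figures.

4.437 V

The full-scale span is 6 − (-6) = 12 V. LSB = 12 V / 2^15.
Output = V_min + (28499/32768) × range = -6 + 0.869720 × 12 V
      = -6 V + 10.4366 V = 4.43665 V.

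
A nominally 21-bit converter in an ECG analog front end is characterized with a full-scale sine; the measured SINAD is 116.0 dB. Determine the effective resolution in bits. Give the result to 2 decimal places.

ENOB = (SINAD − 1.76) / 6.02 = (116.0 − 1.76) / 6.02 = 114.24 / 6.02 = 18.9767.

18.98 bits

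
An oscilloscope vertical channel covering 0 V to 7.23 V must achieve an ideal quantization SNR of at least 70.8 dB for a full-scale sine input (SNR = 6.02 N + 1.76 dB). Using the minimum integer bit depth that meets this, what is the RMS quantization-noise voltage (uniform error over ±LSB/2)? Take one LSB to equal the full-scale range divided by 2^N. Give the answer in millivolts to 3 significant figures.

0.510 mV

Full-scale range = 7.23 V.
Required N = ⌈(70.8 − 1.76)/6.02⌉ = ⌈11.468⌉ = 12.
Step size = 7.23/4096 V = 1.7651 mV.
σ_q = LSB/√12 = 1.7651 mV/3.4641 = 0.510 mV.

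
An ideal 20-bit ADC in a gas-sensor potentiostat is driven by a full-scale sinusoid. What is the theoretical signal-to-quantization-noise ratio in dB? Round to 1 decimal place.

SNR = 6.02·20 + 1.76 = 122.16 dB.

122.2 dB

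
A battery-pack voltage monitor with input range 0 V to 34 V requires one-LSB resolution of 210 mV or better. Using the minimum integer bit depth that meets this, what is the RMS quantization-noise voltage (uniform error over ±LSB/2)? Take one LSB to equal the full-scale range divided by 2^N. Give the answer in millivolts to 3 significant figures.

Full-scale range = 34 V.
Need 2^N ≥ 34 V / 210 mV = 161.9 → N_min = 8.
LSB = 34 V / 2^8 = 132.81 mV.
V_rms = LSB/√12 = 38.3 mV.

38.3 mV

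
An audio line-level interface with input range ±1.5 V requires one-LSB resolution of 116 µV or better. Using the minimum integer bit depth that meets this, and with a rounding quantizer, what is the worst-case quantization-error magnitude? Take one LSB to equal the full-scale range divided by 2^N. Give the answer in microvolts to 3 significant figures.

45.8 µV

Range = 1.5 − (-1.5) = 3 V.
3 V / 116 µV = 25860. Since 2^14 = 16384 and 2^15 = 32768, N = 15.
Step size = 3/32768 V = 91.553 µV.
|e|_max = LSB/2 = 45.8 µV.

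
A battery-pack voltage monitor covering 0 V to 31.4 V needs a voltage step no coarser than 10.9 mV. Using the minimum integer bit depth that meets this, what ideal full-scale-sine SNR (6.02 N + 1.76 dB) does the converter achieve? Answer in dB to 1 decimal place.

74.0 dB

Range is 31.4 V.
31.4 V / 10.9 mV = 2881. Since 2^11 = 2048 and 2^12 = 4096, N = 12.
6.02(12) + 1.76 = 74.00 dB.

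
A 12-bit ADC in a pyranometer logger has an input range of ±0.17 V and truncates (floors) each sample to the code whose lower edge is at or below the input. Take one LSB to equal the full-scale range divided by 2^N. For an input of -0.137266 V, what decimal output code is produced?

The full-scale span is 0.17 − (-0.17) = 0.34 V. LSB = 0.34 V / 2^12 ≈ 83.01 µV.
(V_in − V_min) × 2^12/range = (-0.137266 − (-0.17)) × 4096/0.34 = 394.348.
Floor → code = 394.

394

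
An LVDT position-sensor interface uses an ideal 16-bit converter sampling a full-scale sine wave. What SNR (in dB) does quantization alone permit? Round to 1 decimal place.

98.1 dB

SNR = 6.02·16 + 1.76 = 98.08 dB.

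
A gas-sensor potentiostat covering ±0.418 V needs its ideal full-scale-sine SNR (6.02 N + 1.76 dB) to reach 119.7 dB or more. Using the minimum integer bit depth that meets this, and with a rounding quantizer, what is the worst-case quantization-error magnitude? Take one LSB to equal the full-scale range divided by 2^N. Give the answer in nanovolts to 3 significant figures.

399 nV

The full-scale span is 0.418 − (-0.418) = 0.836 V.
Solving 6.02 N ≥ 119.7 − 1.76: N ≥ 19.591. Round up → N = 20.
Step size = 0.836/1048576 V = 0.79727 µV.
Half an LSB is 399 nV.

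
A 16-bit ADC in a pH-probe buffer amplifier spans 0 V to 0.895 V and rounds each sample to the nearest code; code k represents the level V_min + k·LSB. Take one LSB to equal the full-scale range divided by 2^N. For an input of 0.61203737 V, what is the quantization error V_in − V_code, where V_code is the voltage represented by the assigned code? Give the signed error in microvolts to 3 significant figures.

+2.46 µV

V_FS = 0.895 V. LSB = 0.895 V / 2^16 ≈ 13.66 µV.
(V_in − V_min)/LSB = (0.61203737 − (0)) × 65536/0.895 = 44816.1800 → nearest code k = 44816.
V_code = 0 + (44816/65536) × 0.895 = 0.61203491211 V.
V_in − V_code = 0.61203737 − (0.61203491211) = +2.46 µV.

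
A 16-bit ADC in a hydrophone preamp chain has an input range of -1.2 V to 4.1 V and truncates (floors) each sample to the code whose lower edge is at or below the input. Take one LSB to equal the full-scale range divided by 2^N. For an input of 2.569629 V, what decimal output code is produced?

Full-scale range = 4.1 V − (-1.2 V) = 5.3 V. LSB = 5.3 V / 2^16 ≈ 80.87 µV.
(V_in − V_min) × 2^16/range = (2.569629 − (-1.2)) × 65536/5.3 = 46612.529.
Floor → code = 46612.

46612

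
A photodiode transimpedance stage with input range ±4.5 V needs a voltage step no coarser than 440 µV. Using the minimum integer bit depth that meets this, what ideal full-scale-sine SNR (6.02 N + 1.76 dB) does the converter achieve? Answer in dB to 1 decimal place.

92.1 dB

Span: 4.5 V − (-4.5 V) = 9 V.
Levels needed ≥ 9/440 µV = 20450. 2^15 = 32768 suffices, so N_min = 15.
6.02(15) + 1.76 = 92.06 dB.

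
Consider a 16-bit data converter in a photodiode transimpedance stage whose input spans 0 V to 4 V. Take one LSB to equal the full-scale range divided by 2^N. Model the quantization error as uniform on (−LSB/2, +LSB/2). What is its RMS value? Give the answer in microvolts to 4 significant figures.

17.62 µV

Span = 4 V.
One LSB is 4 V / 65536 = 61.0352 µV.
RMS of a uniform error over width LSB is LSB/√12 = 17.62 µV.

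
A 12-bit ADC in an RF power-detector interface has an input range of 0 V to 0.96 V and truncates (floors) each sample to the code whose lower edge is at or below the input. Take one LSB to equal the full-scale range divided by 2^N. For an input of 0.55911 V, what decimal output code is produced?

2385

Span = 0.96 V. LSB = 0.96 V / 2^12 ≈ 234.4 µV.
code = ⌊(V_in − V_min)/LSB⌋ = ⌊(V_in − V_min) × 2^12 / range⌋
     = ⌊(0.55911 − (0)) × 4096 / 0.96⌋ = ⌊0.55911 × 4096/0.96⌋
     = ⌊2385.536⌋ = 2385.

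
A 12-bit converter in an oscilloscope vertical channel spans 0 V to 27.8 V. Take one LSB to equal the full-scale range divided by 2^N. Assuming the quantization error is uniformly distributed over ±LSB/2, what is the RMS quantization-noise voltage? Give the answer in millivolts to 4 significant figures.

1.959 mV

Full-scale range = 27.8 V.
LSB = 27.8 V ÷ 2^12 = 27.8/4096 V = 6.78711 mV.
σ_q = LSB/√12 = 6.78711 mV/3.4641 = 1.959 mV.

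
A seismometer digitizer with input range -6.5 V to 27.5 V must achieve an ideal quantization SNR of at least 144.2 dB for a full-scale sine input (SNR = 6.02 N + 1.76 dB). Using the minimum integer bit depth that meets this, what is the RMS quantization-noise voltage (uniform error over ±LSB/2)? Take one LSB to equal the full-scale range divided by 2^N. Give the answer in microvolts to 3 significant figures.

0.585 µV

Full-scale range = 27.5 V − (-6.5 V) = 34 V.
N ≥ (144.2 − 1.76)/6.02 = 23.661 → N_min = 24.
Step size = 34/16777216 V = 2.0266 µV.
σ_q = LSB/√12 = 2.0266 µV/3.4641 = 0.585 µV.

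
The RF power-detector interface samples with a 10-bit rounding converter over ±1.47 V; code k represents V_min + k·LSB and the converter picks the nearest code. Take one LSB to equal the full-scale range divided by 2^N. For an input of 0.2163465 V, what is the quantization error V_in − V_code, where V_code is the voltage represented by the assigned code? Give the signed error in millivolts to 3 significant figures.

+1.01 mV

The full-scale span is 1.47 − (-1.47) = 2.94 V. LSB = 2.94 V / 2^10 ≈ 2.871 mV.
(V_in − V_min)/LSB = (0.2163465 − (-1.47)) × 1024/2.94 = 587.3533 → nearest code k = 587.
Reconstructed level: -1.47 + 587 × 2.94/1024 V = 0.2153320313 V.
Error = V_in − V_code = 0.2163465 − (0.2153320313) = +1.01 mV.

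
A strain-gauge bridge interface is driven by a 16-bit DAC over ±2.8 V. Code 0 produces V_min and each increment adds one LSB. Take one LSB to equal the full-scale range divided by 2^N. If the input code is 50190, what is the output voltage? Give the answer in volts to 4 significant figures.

Range = 2.8 − (-2.8) = 5.6 V. LSB = 5.6 V / 2^16.
V_out = -2.8 + 50190 × (5.6/65536) V
      = -2.8 + 4.28870 = 1.48870 V.

1.489 V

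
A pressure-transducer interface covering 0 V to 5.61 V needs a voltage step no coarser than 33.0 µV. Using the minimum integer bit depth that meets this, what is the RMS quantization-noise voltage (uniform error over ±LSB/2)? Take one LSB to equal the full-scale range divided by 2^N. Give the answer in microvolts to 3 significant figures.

Range is 5.61 V.
Required number of levels: 5.61/33.0 µV = 170000; smallest N with 2^N ≥ that is 18.
LSB = 5.61 V / 2^18 = 21.400 µV.
RMS noise = LSB/√12 = 6.18 µV.

6.18 µV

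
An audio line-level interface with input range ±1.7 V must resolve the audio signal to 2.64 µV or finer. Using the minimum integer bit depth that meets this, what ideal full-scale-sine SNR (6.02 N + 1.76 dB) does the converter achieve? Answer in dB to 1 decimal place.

The full-scale span is 1.7 − (-1.7) = 3.4 V.
Need 2^N ≥ 3.4 V / 2.64 µV = 1.288e6 → N_min = 21.
SNR = 6.02 × 21 + 1.76 = 128.18 dB.

128.2 dB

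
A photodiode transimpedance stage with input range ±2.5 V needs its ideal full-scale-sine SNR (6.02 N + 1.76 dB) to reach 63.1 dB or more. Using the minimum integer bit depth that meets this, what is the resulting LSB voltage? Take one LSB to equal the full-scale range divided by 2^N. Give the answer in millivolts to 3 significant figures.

Full-scale range = 2.5 V − (-2.5 V) = 5 V.
Solving 6.02 N ≥ 63.1 − 1.76: N ≥ 10.189. Round up → N = 11.
One LSB is 5 V / 2048 = 2.44 mV.

2.44 mV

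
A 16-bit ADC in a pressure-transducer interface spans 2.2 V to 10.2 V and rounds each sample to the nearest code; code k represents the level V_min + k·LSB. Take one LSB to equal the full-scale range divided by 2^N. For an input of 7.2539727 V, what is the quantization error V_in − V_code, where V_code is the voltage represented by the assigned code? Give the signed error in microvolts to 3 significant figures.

Range = 10.2 − (2.2) = 8 V. LSB = 8 V / 2^16 ≈ 122.1 µV.
Position in LSBs: (7.2539727 − (2.2)) × 65536/8 = 41402.1444; rounding gives k = 41402.
V_code = 2.2 + (41402/65536) × 8 = 7.2539550781 V.
V_in − V_code = 7.2539727 − (7.2539550781) = +17.6 µV.

+17.6 µV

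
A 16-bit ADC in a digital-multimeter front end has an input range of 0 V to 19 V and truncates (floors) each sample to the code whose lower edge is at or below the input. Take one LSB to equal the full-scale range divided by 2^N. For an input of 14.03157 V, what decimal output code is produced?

48398

Range is 19 V. LSB = 19 V / 2^16 ≈ 289.9 µV.
code = ⌊(V_in − V_min)/LSB⌋ = ⌊(V_in − V_min) × 2^16 / range⌋
     = ⌊(14.03157 − (0)) × 65536 / 19⌋ = ⌊14.03157 × 65536/19⌋
     = ⌊48398.577⌋ = 48398.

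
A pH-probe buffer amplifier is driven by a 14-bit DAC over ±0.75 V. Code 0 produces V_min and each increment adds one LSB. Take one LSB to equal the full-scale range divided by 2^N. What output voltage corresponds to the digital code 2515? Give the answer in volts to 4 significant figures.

Full-scale range = 0.75 V − (-0.75 V) = 1.5 V. LSB = 1.5 V / 2^14.
V_out = -0.75 + 2515 × (1.5/16384) V
      = -0.75 + 0.230255 = -0.519745 V.

-0.5197 V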